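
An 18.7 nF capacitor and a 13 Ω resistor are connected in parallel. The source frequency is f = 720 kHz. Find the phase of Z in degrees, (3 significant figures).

-47.7°

ω = 2πf = 4.524e+06 rad/s
X_C = 1/(ωC) = 11.8 Ω
Parallel: admittances add. Y = 1/R + jωC
Y = (0.0769 + j0.0846) S
|Y| = 0.114 S → |Z| = 1/|Y| = 8.75 Ω, ∠Z = −∠Y = -47.7°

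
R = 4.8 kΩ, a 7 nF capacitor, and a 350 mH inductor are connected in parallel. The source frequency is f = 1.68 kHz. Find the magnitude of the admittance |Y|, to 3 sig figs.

ω = 2πf = 10560 rad/s
X_L = ωL = 3690 Ω
X_C = 1/(ωC) = 13500 Ω
Parallel: admittances add. Y = 1/R + 1/(jωL) + jωC
Y = (0.000208 − j0.000197) S
|Y| = 0.000287 S → |Z| = 1/|Y| = 3490 Ω, ∠Z = −∠Y = 43.4°

287 μS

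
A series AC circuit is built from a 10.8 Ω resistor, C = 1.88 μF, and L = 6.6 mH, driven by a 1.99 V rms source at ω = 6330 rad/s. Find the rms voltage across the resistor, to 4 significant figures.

0.4928 V

X_L = ωL = 41.78 Ω
X_C = 1/(ωC) = 84.03 Ω
Net reactance X = X_L − X_C = -42.25 Ω
Z = 10.80 − j42.25 Ω
|Z| = √(10.80² + 42.25²) = 43.61 Ω
I = V/|Z| = 45.63 mA
V_R = I·|Z_R| = 0.04563 × 10.80 = 0.4928 V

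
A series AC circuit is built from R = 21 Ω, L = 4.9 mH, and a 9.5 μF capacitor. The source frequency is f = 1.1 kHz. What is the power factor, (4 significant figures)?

ω = 2πf = 6912 rad/s
X_L = ωL = 33.87 Ω
X_C = 1/(ωC) = 15.23 Ω
Net reactance X = X_L − X_C = 18.64 Ω
Z = 21.00 + j18.64 Ω
|Z| = √(21.00² + 18.64²) = 28.08 Ω
∠Z = arctan(18.64/21.00) = 41.59°
cos φ = cos(41.59°) = 0.7479

0.7479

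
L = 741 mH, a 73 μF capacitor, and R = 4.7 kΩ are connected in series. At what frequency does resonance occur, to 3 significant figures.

ω₀ = 1/√(LC) = 1/√(0.741 × 7.3e-05) = 136.0 rad/s
f₀ = ω₀/(2π) = 21.6 Hz

21.6 Hz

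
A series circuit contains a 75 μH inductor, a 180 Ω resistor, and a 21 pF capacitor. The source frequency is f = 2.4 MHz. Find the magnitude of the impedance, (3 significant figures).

2030 Ω

ω = 2πf = 1.508e+07 rad/s
X_L = ωL = 1130 Ω
X_C = 1/(ωC) = 3160 Ω
Net reactance X = X_L − X_C = -2030 Ω
Z = 180 − j2030 Ω
|Z| = √(180² + 2030²) = 2030 Ω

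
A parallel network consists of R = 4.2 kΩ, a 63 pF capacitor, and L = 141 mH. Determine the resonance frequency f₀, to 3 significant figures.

ω₀ = 1/√(LC) = 1/√(0.141 × 6.3e-11) = 335500 rad/s
f₀ = ω₀/(2π) = 53.4 kHz

53.4 kHz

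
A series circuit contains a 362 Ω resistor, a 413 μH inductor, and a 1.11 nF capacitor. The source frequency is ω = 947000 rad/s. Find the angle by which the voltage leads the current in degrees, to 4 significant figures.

X_L = ωL = 391.1 Ω
X_C = 1/(ωC) = 951.3 Ω
Net reactance X = X_L − X_C = -560.2 Ω
Z = 362.0 − j560.2 Ω
|Z| = √(362.0² + 560.2²) = 667.0 Ω
∠Z = arctan(-560.2/362.0) = -57.13°

-57.13°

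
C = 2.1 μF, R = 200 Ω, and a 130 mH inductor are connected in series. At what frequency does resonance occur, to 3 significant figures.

ω₀ = 1/√(LC) = 1/√(0.13 × 2.1e-06) = 1914 rad/s
f₀ = ω₀/(2π) = 305 Hz

305 Hz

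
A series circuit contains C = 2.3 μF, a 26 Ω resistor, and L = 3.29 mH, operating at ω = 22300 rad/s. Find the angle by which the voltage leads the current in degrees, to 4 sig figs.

X_L = ωL = 73.37 Ω
X_C = 1/(ωC) = 19.50 Ω
Net reactance X = X_L − X_C = 53.87 Ω
Z = 26.00 + j53.87 Ω
|Z| = √(26.00² + 53.87²) = 59.82 Ω
∠Z = arctan(53.87/26.00) = 64.24°

64.24°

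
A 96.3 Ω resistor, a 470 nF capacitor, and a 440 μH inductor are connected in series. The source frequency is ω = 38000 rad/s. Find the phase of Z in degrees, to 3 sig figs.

X_L = ωL = 16.7 Ω
X_C = 1/(ωC) = 56.0 Ω
Net reactance X = X_L − X_C = -39.3 Ω
Z = 96.3 − j39.3 Ω
|Z| = √(96.3² + 39.3²) = 104 Ω
∠Z = arctan(-39.3/96.3) = -22.2°

-22.2°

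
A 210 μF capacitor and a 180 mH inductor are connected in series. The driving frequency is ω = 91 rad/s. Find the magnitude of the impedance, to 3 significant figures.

X_L = ωL = 16.4 Ω
X_C = 1/(ωC) = 52.3 Ω
Net reactance X = X_L − X_C = -35.9 Ω
Z = − j35.9 Ω
|Z| = √(0² + 35.9²) = 35.9 Ω

35.9 Ω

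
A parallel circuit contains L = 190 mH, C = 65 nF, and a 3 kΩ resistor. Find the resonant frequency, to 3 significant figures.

ω₀ = 1/√(LC) = 1/√(0.19 × 6.5e-08) = 8998 rad/s
f₀ = ω₀/(2π) = 1.43 kHz

1.43 kHz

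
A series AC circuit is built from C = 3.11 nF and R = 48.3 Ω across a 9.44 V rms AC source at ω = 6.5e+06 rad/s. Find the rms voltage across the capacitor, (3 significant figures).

X_C = 1/(ωC) = 49.5 Ω
Z = 48.3 − j49.5 Ω
|Z| = √(48.3² + 49.5²) = 69.1 Ω
I = V/|Z| = 137 mA
V_C = I·|Z_C| = 0.137 × 49.5 = 6.75 V

6.75 V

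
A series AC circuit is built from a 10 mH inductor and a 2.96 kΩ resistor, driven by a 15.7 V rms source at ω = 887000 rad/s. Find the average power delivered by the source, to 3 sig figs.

X_L = ωL = 8870 Ω
Z = 2960 + j8870 Ω
|Z| = √(2960² + 8870²) = 9350 Ω
∠Z = arctan(8870/2960) = 71.5°
I = V/|Z| = 1.68 mA
P = VI cos φ = 15.7 × 0.00168 × cos(71.5°) = 8.34 mW

8.34 mW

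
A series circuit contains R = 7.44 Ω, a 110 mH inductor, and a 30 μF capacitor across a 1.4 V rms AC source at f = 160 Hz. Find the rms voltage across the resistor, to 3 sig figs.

0.134 V

ω = 2πf = 1005 rad/s
X_L = ωL = 111 Ω
X_C = 1/(ωC) = 33.2 Ω
Net reactance X = X_L − X_C = 77.4 Ω
Z = 7.44 + j77.4 Ω
|Z| = √(7.44² + 77.4²) = 77.8 Ω
I = V/|Z| = 18.0 mA
V_R = I·|Z_R| = 0.0180 × 7.44 = 0.134 V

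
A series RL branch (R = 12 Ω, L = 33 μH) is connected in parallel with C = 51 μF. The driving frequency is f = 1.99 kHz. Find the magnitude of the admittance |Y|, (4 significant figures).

ω = 2πf = 12500 rad/s
X_L = ωL = 0.4126 Ω
X_C = 1/(ωC) = 1.568 Ω
Branch 1 (R+jX_L): Z₁ = 12.00 + j0.4126 Ω, |Z₁| = 12.01 Ω
Branch 2 (−jX_C): Z₂ = −j1.568 Ω
Parallel: Z = Z₁Z₂/(Z₁+Z₂), |Z| = 1.562 Ω, ∠Z = -82.53°
|Y| = 1/|Z| = 640.3 mS

640.3 mS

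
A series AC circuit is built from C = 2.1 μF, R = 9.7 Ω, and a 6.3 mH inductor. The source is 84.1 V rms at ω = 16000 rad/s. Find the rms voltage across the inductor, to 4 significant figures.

118.2 V

X_L = ωL = 100.8 Ω
X_C = 1/(ωC) = 29.76 Ω
Net reactance X = X_L − X_C = 71.04 Ω
Z = 9.700 + j71.04 Ω
|Z| = √(9.700² + 71.04²) = 71.70 Ω
I = V/|Z| = 1.173 A
V_L = I·|Z_L| = 1.173 × 100.8 = 118.2 V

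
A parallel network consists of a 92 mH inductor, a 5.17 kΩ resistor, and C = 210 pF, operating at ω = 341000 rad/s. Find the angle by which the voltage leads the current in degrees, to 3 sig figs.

-11.6°

X_L = ωL = 31400 Ω
X_C = 1/(ωC) = 14000 Ω
Parallel: admittances add. Y = 1/R + 1/(jωL) + jωC
Y = (0.000193 + j3.97e-05) S
|Y| = 0.000197 S → |Z| = 1/|Y| = 5060 Ω, ∠Z = −∠Y = -11.6°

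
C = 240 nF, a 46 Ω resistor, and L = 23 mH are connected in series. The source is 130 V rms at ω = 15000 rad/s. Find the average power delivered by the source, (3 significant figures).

X_L = ωL = 345 Ω
X_C = 1/(ωC) = 278 Ω
Net reactance X = X_L − X_C = 67.2 Ω
Z = 46.0 + j67.2 Ω
|Z| = √(46.0² + 67.2²) = 81.5 Ω
∠Z = arctan(67.2/46.0) = 55.6°
I = V/|Z| = 1.60 A
P = VI cos φ = 130 × 1.60 × cos(55.6°) = 117 W

117 W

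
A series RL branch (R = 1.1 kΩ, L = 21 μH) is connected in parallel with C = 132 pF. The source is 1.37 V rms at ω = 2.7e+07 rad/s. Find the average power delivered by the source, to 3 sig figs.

X_L = ωL = 567 Ω
X_C = 1/(ωC) = 281 Ω
Branch 1 (R+jX_L): Z₁ = 1100 + j567 Ω, |Z₁| = 1240 Ω
Branch 2 (−jX_C): Z₂ = −j281 Ω
Parallel: Z = Z₁Z₂/(Z₁+Z₂), |Z| = 305 Ω, ∠Z = -77.3°
I = V/|Z| = 4.48 mA
P = VI cos φ = 1.37 × 0.00448 × cos(-77.3°) = 1.35 mW

1.35 mW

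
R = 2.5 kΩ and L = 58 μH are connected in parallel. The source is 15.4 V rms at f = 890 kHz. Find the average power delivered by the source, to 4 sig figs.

94.86 mW

ω = 2πf = 5.592e+06 rad/s
X_L = ωL = 324.3 Ω
Parallel: admittances add. Y = 1/R + 1/(jωL)
Y = (0.0004000 − j0.003083) S
|Y| = 0.003109 S → |Z| = 1/|Y| = 321.6 Ω, ∠Z = −∠Y = 82.61°
I = V/|Z| = 47.88 mA
P = VI cos φ = 15.4 × 0.04788 × cos(82.61°) = 94.86 mW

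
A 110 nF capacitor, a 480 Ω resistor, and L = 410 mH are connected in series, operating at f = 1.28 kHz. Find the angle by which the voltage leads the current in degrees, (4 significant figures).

ω = 2πf = 8042 rad/s
X_L = ωL = 3297 Ω
X_C = 1/(ωC) = 1130 Ω
Net reactance X = X_L − X_C = 2167 Ω
Z = 480.0 + j2167 Ω
|Z| = √(480.0² + 2167²) = 2220 Ω
∠Z = arctan(2167/480.0) = 77.51°

77.51°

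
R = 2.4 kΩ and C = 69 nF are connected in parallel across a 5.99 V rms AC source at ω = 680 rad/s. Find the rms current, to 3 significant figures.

X_C = 1/(ωC) = 21300 Ω
Parallel: admittances add. Y = 1/R + jωC
Y = (0.000417 + j4.69e-05) S
|Y| = 0.000419 S → |Z| = 1/|Y| = 2380 Ω, ∠Z = −∠Y = -6.42°
I = V/|Z| = 5.99/2380 = 2.51 mA

2.51 mA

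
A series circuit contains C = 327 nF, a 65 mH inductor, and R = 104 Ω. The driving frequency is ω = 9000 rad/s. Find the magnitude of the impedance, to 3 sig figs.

X_L = ωL = 585 Ω
X_C = 1/(ωC) = 340 Ω
Net reactance X = X_L − X_C = 245 Ω
Z = 104 + j245 Ω
|Z| = √(104² + 245²) = 266 Ω

266 Ω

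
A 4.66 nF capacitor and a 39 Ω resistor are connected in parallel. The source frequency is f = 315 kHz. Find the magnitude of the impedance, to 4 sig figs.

36.70 Ω

ω = 2πf = 1.979e+06 rad/s
X_C = 1/(ωC) = 108.4 Ω
Parallel: admittances add. Y = 1/R + jωC
Y = (0.02564 + j0.009223) S
|Y| = 0.02725 S → |Z| = 1/|Y| = 36.70 Ω, ∠Z = −∠Y = -19.78°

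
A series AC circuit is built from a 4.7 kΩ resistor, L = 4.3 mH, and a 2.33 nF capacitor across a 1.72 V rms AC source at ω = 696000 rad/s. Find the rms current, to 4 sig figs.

326.6 μA

X_L = ωL = 2993 Ω
X_C = 1/(ωC) = 616.6 Ω
Net reactance X = X_L − X_C = 2376 Ω
Z = 4700 + j2376 Ω
|Z| = √(4700² + 2376²) = 5267 Ω
I = V/|Z| = 1.72/5267 = 326.6 μA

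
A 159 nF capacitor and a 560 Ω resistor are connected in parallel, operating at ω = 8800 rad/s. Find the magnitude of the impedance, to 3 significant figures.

X_C = 1/(ωC) = 715 Ω
Parallel: admittances add. Y = 1/R + jωC
Y = (0.00179 + j0.00140) S
|Y| = 0.00227 S → |Z| = 1/|Y| = 441 Ω, ∠Z = −∠Y = -38.1°

441 Ω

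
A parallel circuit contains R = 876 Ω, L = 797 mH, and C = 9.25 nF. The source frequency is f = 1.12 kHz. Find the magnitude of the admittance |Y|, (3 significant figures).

ω = 2πf = 7037 rad/s
X_L = ωL = 5610 Ω
X_C = 1/(ωC) = 15400 Ω
Parallel: admittances add. Y = 1/R + 1/(jωL) + jωC
Y = (0.00114 − j0.000113) S
|Y| = 0.00115 S → |Z| = 1/|Y| = 872 Ω, ∠Z = −∠Y = 5.66°

1.15 mS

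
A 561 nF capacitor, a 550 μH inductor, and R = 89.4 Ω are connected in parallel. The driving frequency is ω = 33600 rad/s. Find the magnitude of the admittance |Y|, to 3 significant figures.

37.0 mS

X_L = ωL = 18.5 Ω
X_C = 1/(ωC) = 53.1 Ω
Parallel: admittances add. Y = 1/R + 1/(jωL) + jωC
Y = (0.0112 − j0.0353) S
|Y| = 0.0370 S → |Z| = 1/|Y| = 27.0 Ω, ∠Z = −∠Y = 72.4°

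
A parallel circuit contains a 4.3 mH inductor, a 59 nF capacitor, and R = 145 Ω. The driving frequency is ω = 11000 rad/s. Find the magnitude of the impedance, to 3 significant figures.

46.2 Ω

X_L = ωL = 47.3 Ω
X_C = 1/(ωC) = 1540 Ω
Parallel: admittances add. Y = 1/R + 1/(jωL) + jωC
Y = (0.00690 − j0.0205) S
|Y| = 0.0216 S → |Z| = 1/|Y| = 46.2 Ω, ∠Z = −∠Y = 71.4°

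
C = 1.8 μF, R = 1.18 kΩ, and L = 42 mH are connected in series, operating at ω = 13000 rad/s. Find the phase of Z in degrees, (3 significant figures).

23.1°

X_L = ωL = 546 Ω
X_C = 1/(ωC) = 42.7 Ω
Net reactance X = X_L − X_C = 503 Ω
Z = 1180 + j503 Ω
|Z| = √(1180² + 503²) = 1280 Ω
∠Z = arctan(503/1180) = 23.1°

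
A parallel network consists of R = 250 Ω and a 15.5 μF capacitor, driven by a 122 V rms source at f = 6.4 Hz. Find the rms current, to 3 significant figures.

ω = 2πf = 40.21 rad/s
X_C = 1/(ωC) = 1600 Ω
Parallel: admittances add. Y = 1/R + jωC
Y = (0.00400 + j0.000623) S
|Y| = 0.00405 S → |Z| = 1/|Y| = 247 Ω, ∠Z = −∠Y = -8.86°
I = V/|Z| = 122/247 = 494 mA

494 mA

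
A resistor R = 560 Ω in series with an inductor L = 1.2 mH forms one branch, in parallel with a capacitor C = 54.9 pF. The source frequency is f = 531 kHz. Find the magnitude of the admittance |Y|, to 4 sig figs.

ω = 2πf = 3.336e+06 rad/s
X_L = ωL = 4004 Ω
X_C = 1/(ωC) = 5460 Ω
Branch 1 (R+jX_L): Z₁ = 560.0 + j4004 Ω, |Z₁| = 4043 Ω
Branch 2 (−jX_C): Z₂ = −j5460 Ω
Parallel: Z = Z₁Z₂/(Z₁+Z₂), |Z| = 14150 Ω, ∠Z = 61.00°
|Y| = 1/|Z| = 70.68 μS

70.68 μS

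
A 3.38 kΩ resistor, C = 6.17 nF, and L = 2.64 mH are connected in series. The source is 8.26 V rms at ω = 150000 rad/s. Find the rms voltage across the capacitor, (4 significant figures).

2.588 V

X_L = ωL = 396.0 Ω
X_C = 1/(ωC) = 1080 Ω
Net reactance X = X_L − X_C = -684.5 Ω
Z = 3380 − j684.5 Ω
|Z| = √(3380² + 684.5²) = 3449 Ω
I = V/|Z| = 2.395 mA
V_C = I·|Z_C| = 0.002395 × 1080 = 2.588 V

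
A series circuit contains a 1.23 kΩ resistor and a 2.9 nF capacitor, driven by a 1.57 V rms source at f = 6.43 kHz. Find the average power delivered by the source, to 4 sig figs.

ω = 2πf = 40400 rad/s
X_C = 1/(ωC) = 8535 Ω
Z = 1230 − j8535 Ω
|Z| = √(1230² + 8535²) = 8623 Ω
∠Z = arctan(-8535/1230) = -81.80°
I = V/|Z| = 182.1 μA
P = VI cos φ = 1.57 × 0.0001821 × cos(-81.80°) = 40.77 μW

40.77 μW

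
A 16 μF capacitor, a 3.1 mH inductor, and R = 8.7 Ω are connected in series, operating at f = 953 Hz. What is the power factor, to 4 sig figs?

ω = 2πf = 5988 rad/s
X_L = ωL = 18.56 Ω
X_C = 1/(ωC) = 10.44 Ω
Net reactance X = X_L − X_C = 8.125 Ω
Z = 8.700 + j8.125 Ω
|Z| = √(8.700² + 8.125²) = 11.90 Ω
∠Z = arctan(8.125/8.700) = 43.04°
cos φ = cos(43.04°) = 0.7309

0.7309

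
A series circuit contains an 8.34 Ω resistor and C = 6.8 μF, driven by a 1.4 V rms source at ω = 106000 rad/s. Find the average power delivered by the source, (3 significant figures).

X_C = 1/(ωC) = 1.39 Ω
Z = 8.34 − j1.39 Ω
|Z| = √(8.34² + 1.39²) = 8.45 Ω
∠Z = arctan(-1.39/8.34) = -9.44°
I = V/|Z| = 166 mA
P = VI cos φ = 1.4 × 0.166 × cos(-9.44°) = 229 mW

229 mW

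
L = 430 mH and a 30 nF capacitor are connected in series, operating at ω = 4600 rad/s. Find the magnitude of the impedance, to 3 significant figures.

5270 Ω

X_L = ωL = 1980 Ω
X_C = 1/(ωC) = 7250 Ω
Net reactance X = X_L − X_C = -5270 Ω
Z = − j5270 Ω
|Z| = √(0² + 5270²) = 5270 Ω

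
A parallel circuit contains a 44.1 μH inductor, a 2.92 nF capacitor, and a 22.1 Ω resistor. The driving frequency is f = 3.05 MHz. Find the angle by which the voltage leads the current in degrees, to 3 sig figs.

ω = 2πf = 1.916e+07 rad/s
X_L = ωL = 845 Ω
X_C = 1/(ωC) = 17.9 Ω
Parallel: admittances add. Y = 1/R + 1/(jωL) + jωC
Y = (0.0452 + j0.0548) S
|Y| = 0.0710 S → |Z| = 1/|Y| = 14.1 Ω, ∠Z = −∠Y = -50.4°

-50.4°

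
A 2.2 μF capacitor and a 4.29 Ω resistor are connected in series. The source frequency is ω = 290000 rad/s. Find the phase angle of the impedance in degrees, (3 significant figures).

-20.1°

X_C = 1/(ωC) = 1.57 Ω
Z = 4.29 − j1.57 Ω
|Z| = √(4.29² + 1.57²) = 4.57 Ω
∠Z = arctan(-1.57/4.29) = -20.1°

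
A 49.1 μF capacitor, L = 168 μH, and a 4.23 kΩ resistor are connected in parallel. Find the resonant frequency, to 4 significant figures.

ω₀ = 1/√(LC) = 1/√(0.000168 × 4.91e-05) = 11010 rad/s
f₀ = ω₀/(2π) = 1.752 kHz

1.752 kHz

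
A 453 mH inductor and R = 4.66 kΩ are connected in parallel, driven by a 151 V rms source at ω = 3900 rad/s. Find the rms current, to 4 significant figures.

91.41 mA

X_L = ωL = 1767 Ω
Parallel: admittances add. Y = 1/R + 1/(jωL)
Y = (0.0002146 − j0.0005660) S
|Y| = 0.0006053 S → |Z| = 1/|Y| = 1652 Ω, ∠Z = −∠Y = 69.24°
I = V/|Z| = 151/1652 = 91.41 mA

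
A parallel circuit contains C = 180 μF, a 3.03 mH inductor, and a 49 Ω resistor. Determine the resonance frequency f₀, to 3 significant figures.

216 Hz

ω₀ = 1/√(LC) = 1/√(0.00303 × 0.00018) = 1354 rad/s
f₀ = ω₀/(2π) = 216 Hz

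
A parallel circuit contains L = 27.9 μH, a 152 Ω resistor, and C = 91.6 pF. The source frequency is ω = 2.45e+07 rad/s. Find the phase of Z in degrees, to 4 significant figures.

X_L = ωL = 683.6 Ω
X_C = 1/(ωC) = 445.6 Ω
Parallel: admittances add. Y = 1/R + 1/(jωL) + jωC
Y = (0.006579 + j0.0007812) S
|Y| = 0.006625 S → |Z| = 1/|Y| = 150.9 Ω, ∠Z = −∠Y = -6.772°

-6.772°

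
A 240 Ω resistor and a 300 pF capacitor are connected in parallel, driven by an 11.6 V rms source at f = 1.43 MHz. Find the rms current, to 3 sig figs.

ω = 2πf = 8.985e+06 rad/s
X_C = 1/(ωC) = 371 Ω
Parallel: admittances add. Y = 1/R + jωC
Y = (0.00417 + j0.00270) S
|Y| = 0.00496 S → |Z| = 1/|Y| = 202 Ω, ∠Z = −∠Y = -32.9°
I = V/|Z| = 11.6/202 = 57.6 mA

57.6 mA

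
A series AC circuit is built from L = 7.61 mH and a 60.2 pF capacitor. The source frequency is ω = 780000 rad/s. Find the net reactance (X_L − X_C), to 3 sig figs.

-15400 Ω

X_L = ωL = 5940 Ω
X_C = 1/(ωC) = 21300 Ω
X = 5940 − 21300 = -15400 Ω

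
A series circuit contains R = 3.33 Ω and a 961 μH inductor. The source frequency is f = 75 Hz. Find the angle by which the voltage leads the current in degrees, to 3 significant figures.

7.74°

ω = 2πf = 471.2 rad/s
X_L = ωL = 0.453 Ω
Z = 3.33 + j0.453 Ω
|Z| = √(3.33² + 0.453²) = 3.36 Ω
∠Z = arctan(0.453/3.33) = 7.74°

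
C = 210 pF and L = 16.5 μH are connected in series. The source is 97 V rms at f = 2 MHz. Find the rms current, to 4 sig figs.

565.3 mA

ω = 2πf = 1.257e+07 rad/s
X_L = ωL = 207.3 Ω
X_C = 1/(ωC) = 378.9 Ω
Net reactance X = X_L − X_C = -171.6 Ω
Z = − j171.6 Ω
|Z| = √(0² + 171.6²) = 171.6 Ω
I = V/|Z| = 97/171.6 = 565.3 mA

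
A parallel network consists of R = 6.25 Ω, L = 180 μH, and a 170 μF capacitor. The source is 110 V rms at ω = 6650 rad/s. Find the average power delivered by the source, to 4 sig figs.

1.936 kW

X_L = ωL = 1.197 Ω
X_C = 1/(ωC) = 0.8846 Ω
Parallel: admittances add. Y = 1/R + 1/(jωL) + jωC
Y = (0.1600 + j0.2951) S
|Y| = 0.3357 S → |Z| = 1/|Y| = 2.979 Ω, ∠Z = −∠Y = -61.53°
I = V/|Z| = 36.92 A
P = VI cos φ = 110 × 36.92 × cos(-61.53°) = 1.936 kW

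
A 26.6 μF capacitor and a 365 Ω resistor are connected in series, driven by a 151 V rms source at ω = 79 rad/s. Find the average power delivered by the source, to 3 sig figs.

23.1 W

X_C = 1/(ωC) = 476 Ω
Z = 365 − j476 Ω
|Z| = √(365² + 476²) = 600 Ω
∠Z = arctan(-476/365) = -52.5°
I = V/|Z| = 252 mA
P = VI cos φ = 151 × 0.252 × cos(-52.5°) = 23.1 W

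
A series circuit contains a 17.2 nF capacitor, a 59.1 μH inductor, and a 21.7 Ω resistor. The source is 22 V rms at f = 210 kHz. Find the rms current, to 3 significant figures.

546 mA

ω = 2πf = 1.319e+06 rad/s
X_L = ωL = 78.0 Ω
X_C = 1/(ωC) = 44.1 Ω
Net reactance X = X_L − X_C = 33.9 Ω
Z = 21.7 + j33.9 Ω
|Z| = √(21.7² + 33.9²) = 40.3 Ω
I = V/|Z| = 22/40.3 = 546 mA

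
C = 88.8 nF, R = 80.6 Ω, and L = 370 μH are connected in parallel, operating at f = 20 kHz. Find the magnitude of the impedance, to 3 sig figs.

61.9 Ω

ω = 2πf = 125700 rad/s
X_L = ωL = 46.5 Ω
X_C = 1/(ωC) = 89.6 Ω
Parallel: admittances add. Y = 1/R + 1/(jωL) + jωC
Y = (0.0124 − j0.0103) S
|Y| = 0.0162 S → |Z| = 1/|Y| = 61.9 Ω, ∠Z = −∠Y = 39.8°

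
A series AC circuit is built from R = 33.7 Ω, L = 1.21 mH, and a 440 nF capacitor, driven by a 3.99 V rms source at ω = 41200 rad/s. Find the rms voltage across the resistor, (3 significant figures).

3.94 V

X_L = ωL = 49.9 Ω
X_C = 1/(ωC) = 55.2 Ω
Net reactance X = X_L − X_C = -5.31 Ω
Z = 33.7 − j5.31 Ω
|Z| = √(33.7² + 5.31²) = 34.1 Ω
I = V/|Z| = 117 mA
V_R = I·|Z_R| = 0.117 × 33.7 = 3.94 V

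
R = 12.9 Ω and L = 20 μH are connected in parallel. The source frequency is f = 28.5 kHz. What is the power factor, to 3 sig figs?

0.268

ω = 2πf = 179100 rad/s
X_L = ωL = 3.58 Ω
Parallel: admittances add. Y = 1/R + 1/(jωL)
Y = (0.0775 − j0.279) S
|Y| = 0.290 S → |Z| = 1/|Y| = 3.45 Ω, ∠Z = −∠Y = 74.5°
cos φ = cos(74.5°) = 0.268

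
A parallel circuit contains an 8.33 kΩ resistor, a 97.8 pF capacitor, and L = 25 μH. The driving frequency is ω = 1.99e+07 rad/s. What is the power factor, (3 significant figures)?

X_L = ωL = 498 Ω
X_C = 1/(ωC) = 514 Ω
Parallel: admittances add. Y = 1/R + 1/(jωL) + jωC
Y = (0.000120 − j6.38e-05) S
|Y| = 0.000136 S → |Z| = 1/|Y| = 7350 Ω, ∠Z = −∠Y = 28.0°
cos φ = cos(28.0°) = 0.883

0.883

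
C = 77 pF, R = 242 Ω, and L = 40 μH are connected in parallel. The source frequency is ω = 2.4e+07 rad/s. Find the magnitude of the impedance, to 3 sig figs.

X_L = ωL = 960 Ω
X_C = 1/(ωC) = 541 Ω
Parallel: admittances add. Y = 1/R + 1/(jωL) + jωC
Y = (0.00413 + j0.000806) S
|Y| = 0.00421 S → |Z| = 1/|Y| = 238 Ω, ∠Z = −∠Y = -11.0°

238 Ω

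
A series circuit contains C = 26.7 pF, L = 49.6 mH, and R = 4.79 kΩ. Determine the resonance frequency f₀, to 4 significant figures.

138.3 kHz

ω₀ = 1/√(LC) = 1/√(0.0496 × 2.67e-11) = 869000 rad/s
f₀ = ω₀/(2π) = 138.3 kHz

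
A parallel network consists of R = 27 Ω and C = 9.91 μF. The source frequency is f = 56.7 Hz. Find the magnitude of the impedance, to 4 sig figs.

ω = 2πf = 356.3 rad/s
X_C = 1/(ωC) = 283.2 Ω
Parallel: admittances add. Y = 1/R + jωC
Y = (0.03704 + j0.003531) S
|Y| = 0.03720 S → |Z| = 1/|Y| = 26.88 Ω, ∠Z = −∠Y = -5.445°

26.88 Ω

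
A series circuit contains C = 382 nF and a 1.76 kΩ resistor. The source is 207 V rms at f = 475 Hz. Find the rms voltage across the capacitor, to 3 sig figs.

92.3 V

ω = 2πf = 2985 rad/s
X_C = 1/(ωC) = 877 Ω
Z = 1760 − j877 Ω
|Z| = √(1760² + 877²) = 1970 Ω
I = V/|Z| = 105 mA
V_C = I·|Z_C| = 0.105 × 877 = 92.3 V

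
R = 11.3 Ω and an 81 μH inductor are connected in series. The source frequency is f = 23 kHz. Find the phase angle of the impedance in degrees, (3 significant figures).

46.0°

ω = 2πf = 144500 rad/s
X_L = ωL = 11.7 Ω
Z = 11.3 + j11.7 Ω
|Z| = √(11.3² + 11.7²) = 16.3 Ω
∠Z = arctan(11.7/11.3) = 46.0°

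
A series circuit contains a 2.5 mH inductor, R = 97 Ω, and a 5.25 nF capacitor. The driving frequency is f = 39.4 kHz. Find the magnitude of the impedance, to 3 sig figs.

179 Ω

ω = 2πf = 247600 rad/s
X_L = ωL = 619 Ω
X_C = 1/(ωC) = 769 Ω
Net reactance X = X_L − X_C = -151 Ω
Z = 97.0 − j151 Ω
|Z| = √(97.0² + 151²) = 179 Ω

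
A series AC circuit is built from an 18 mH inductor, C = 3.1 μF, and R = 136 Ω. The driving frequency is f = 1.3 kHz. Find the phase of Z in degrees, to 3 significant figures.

38.3°

ω = 2πf = 8168 rad/s
X_L = ωL = 147 Ω
X_C = 1/(ωC) = 39.5 Ω
Net reactance X = X_L − X_C = 108 Ω
Z = 136 + j108 Ω
|Z| = √(136² + 108²) = 173 Ω
∠Z = arctan(108/136) = 38.3°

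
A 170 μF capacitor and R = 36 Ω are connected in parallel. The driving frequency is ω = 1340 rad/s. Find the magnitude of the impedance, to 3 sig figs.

4.36 Ω

X_C = 1/(ωC) = 4.39 Ω
Parallel: admittances add. Y = 1/R + jωC
Y = (0.0278 + j0.228) S
|Y| = 0.229 S → |Z| = 1/|Y| = 4.36 Ω, ∠Z = −∠Y = -83.0°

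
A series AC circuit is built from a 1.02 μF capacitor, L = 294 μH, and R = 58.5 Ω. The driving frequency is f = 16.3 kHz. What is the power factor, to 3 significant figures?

ω = 2πf = 102400 rad/s
X_L = ωL = 30.1 Ω
X_C = 1/(ωC) = 9.57 Ω
Net reactance X = X_L − X_C = 20.5 Ω
Z = 58.5 + j20.5 Ω
|Z| = √(58.5² + 20.5²) = 62.0 Ω
∠Z = arctan(20.5/58.5) = 19.3°
cos φ = cos(19.3°) = 0.944

0.944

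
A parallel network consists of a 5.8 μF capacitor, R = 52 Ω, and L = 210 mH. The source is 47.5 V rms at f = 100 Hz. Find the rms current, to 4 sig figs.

932.4 mA

ω = 2πf = 628.3 rad/s
X_L = ωL = 131.9 Ω
X_C = 1/(ωC) = 274.4 Ω
Parallel: admittances add. Y = 1/R + 1/(jωL) + jωC
Y = (0.01923 − j0.003935) S
|Y| = 0.01963 S → |Z| = 1/|Y| = 50.94 Ω, ∠Z = −∠Y = 11.56°
I = V/|Z| = 47.5/50.94 = 932.4 mA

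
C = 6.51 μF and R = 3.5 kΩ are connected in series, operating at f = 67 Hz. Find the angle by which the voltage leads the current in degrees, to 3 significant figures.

-5.95°

ω = 2πf = 421.0 rad/s
X_C = 1/(ωC) = 365 Ω
Z = 3500 − j365 Ω
|Z| = √(3500² + 365²) = 3520 Ω
∠Z = arctan(-365/3500) = -5.95°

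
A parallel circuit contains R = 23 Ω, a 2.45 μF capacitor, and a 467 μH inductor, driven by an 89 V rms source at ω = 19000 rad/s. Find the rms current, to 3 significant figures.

X_L = ωL = 8.87 Ω
X_C = 1/(ωC) = 21.5 Ω
Parallel: admittances add. Y = 1/R + 1/(jωL) + jωC
Y = (0.0435 − j0.0662) S
|Y| = 0.0792 S → |Z| = 1/|Y| = 12.6 Ω, ∠Z = −∠Y = 56.7°
I = V/|Z| = 89/12.6 = 7.05 A

7.05 A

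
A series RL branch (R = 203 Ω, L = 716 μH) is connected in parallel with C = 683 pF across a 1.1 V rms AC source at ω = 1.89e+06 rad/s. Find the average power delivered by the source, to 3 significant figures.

X_L = ωL = 1350 Ω
X_C = 1/(ωC) = 775 Ω
Branch 1 (R+jX_L): Z₁ = 203 + j1350 Ω, |Z₁| = 1370 Ω
Branch 2 (−jX_C): Z₂ = −j775 Ω
Parallel: Z = Z₁Z₂/(Z₁+Z₂), |Z| = 1730 Ω, ∠Z = -79.2°
I = V/|Z| = 636 μA
P = VI cos φ = 1.1 × 0.000636 × cos(-79.2°) = 131 μW

131 μW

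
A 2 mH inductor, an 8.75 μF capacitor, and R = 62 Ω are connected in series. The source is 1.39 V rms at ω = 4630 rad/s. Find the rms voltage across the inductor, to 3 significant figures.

0.201 V

X_L = ωL = 9.26 Ω
X_C = 1/(ωC) = 24.7 Ω
Net reactance X = X_L − X_C = -15.4 Ω
Z = 62.0 − j15.4 Ω
|Z| = √(62.0² + 15.4²) = 63.9 Ω
I = V/|Z| = 21.8 mA
V_L = I·|Z_L| = 0.0218 × 9.26 = 0.201 V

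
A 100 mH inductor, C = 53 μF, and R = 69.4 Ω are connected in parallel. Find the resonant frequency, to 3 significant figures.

69.1 Hz

ω₀ = 1/√(LC) = 1/√(0.1 × 5.3e-05) = 434.4 rad/s
f₀ = ω₀/(2π) = 69.1 Hz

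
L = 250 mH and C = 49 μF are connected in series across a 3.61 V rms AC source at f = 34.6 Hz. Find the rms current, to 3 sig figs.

91.3 mA

ω = 2πf = 217.4 rad/s
X_L = ωL = 54.3 Ω
X_C = 1/(ωC) = 93.9 Ω
Net reactance X = X_L − X_C = -39.5 Ω
Z = − j39.5 Ω
|Z| = √(0² + 39.5²) = 39.5 Ω
I = V/|Z| = 3.61/39.5 = 91.3 mA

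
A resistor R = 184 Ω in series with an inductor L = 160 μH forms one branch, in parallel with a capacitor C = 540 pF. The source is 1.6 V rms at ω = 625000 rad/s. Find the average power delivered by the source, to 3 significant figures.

X_L = ωL = 100 Ω
X_C = 1/(ωC) = 2960 Ω
Branch 1 (R+jX_L): Z₁ = 184 + j100 Ω, |Z₁| = 209 Ω
Branch 2 (−jX_C): Z₂ = −j2960 Ω
Parallel: Z = Z₁Z₂/(Z₁+Z₂), |Z| = 216 Ω, ∠Z = 24.8°
I = V/|Z| = 7.40 mA
P = VI cos φ = 1.6 × 0.00740 × cos(24.8°) = 10.7 mW

10.7 mW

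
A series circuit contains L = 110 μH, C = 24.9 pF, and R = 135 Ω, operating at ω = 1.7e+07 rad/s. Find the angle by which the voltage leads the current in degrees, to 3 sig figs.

-74.7°

X_L = ωL = 1870 Ω
X_C = 1/(ωC) = 2360 Ω
Net reactance X = X_L − X_C = -492 Ω
Z = 135 − j492 Ω
|Z| = √(135² + 492²) = 511 Ω
∠Z = arctan(-492/135) = -74.7°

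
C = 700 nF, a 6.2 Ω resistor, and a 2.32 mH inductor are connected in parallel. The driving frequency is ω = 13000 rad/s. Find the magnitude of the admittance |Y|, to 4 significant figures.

163.1 mS

X_L = ωL = 30.16 Ω
X_C = 1/(ωC) = 109.9 Ω
Parallel: admittances add. Y = 1/R + 1/(jωL) + jωC
Y = (0.1613 − j0.02406) S
|Y| = 0.1631 S → |Z| = 1/|Y| = 6.132 Ω, ∠Z = −∠Y = 8.483°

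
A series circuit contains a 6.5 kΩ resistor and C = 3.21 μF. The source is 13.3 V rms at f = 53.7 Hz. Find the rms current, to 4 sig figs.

2.026 mA

ω = 2πf = 337.4 rad/s
X_C = 1/(ωC) = 923.3 Ω
Z = 6500 − j923.3 Ω
|Z| = √(6500² + 923.3²) = 6565 Ω
I = V/|Z| = 13.3/6565 = 2.026 mA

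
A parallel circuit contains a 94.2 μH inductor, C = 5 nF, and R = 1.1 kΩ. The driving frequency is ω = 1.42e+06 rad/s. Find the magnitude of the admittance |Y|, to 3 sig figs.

X_L = ωL = 134 Ω
X_C = 1/(ωC) = 141 Ω
Parallel: admittances add. Y = 1/R + 1/(jωL) + jωC
Y = (0.000909 − j0.000376) S
|Y| = 0.000984 S → |Z| = 1/|Y| = 1020 Ω, ∠Z = −∠Y = 22.5°

984 μS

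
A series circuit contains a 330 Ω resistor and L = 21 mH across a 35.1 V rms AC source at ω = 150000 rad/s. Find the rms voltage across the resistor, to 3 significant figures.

X_L = ωL = 3150 Ω
Z = 330 + j3150 Ω
|Z| = √(330² + 3150²) = 3170 Ω
I = V/|Z| = 11.1 mA
V_R = I·|Z_R| = 0.0111 × 330 = 3.66 V

3.66 V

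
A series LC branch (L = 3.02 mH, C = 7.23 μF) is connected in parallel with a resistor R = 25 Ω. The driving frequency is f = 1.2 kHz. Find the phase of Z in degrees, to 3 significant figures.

ω = 2πf = 7540 rad/s
X_L = ωL = 22.8 Ω
X_C = 1/(ωC) = 18.3 Ω
Branch 1: Z₁ = R = 25.0 Ω
Branch 2 (series LC): Z₂ = j(X_L − X_C) = j4.43 Ω
Parallel: Z = Z₁Z₂/(Z₁+Z₂), |Z| = 4.36 Ω, ∠Z = 80.0°

80.0°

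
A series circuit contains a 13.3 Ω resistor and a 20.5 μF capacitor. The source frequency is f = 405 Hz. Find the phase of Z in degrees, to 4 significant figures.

ω = 2πf = 2545 rad/s
X_C = 1/(ωC) = 19.17 Ω
Z = 13.30 − j19.17 Ω
|Z| = √(13.30² + 19.17²) = 23.33 Ω
∠Z = arctan(-19.17/13.30) = -55.25°

-55.25°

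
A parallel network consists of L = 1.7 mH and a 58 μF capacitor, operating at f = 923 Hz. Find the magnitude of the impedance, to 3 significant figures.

4.26 Ω

ω = 2πf = 5799 rad/s
X_L = ωL = 9.86 Ω
X_C = 1/(ωC) = 2.97 Ω
Parallel: admittances add. Y = 1/(jωL) + jωC
Y = (0 + j0.235) S
|Y| = 0.235 S → |Z| = 1/|Y| = 4.26 Ω, ∠Z = −∠Y = -90.0°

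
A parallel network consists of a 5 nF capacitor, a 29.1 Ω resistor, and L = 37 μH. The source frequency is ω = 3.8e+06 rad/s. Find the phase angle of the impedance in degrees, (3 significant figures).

-19.1°

X_L = ωL = 141 Ω
X_C = 1/(ωC) = 52.6 Ω
Parallel: admittances add. Y = 1/R + 1/(jωL) + jωC
Y = (0.0344 + j0.0119) S
|Y| = 0.0364 S → |Z| = 1/|Y| = 27.5 Ω, ∠Z = −∠Y = -19.1°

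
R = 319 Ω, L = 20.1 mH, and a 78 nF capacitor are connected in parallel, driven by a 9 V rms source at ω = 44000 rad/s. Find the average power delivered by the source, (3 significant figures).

254 mW

X_L = ωL = 884 Ω
X_C = 1/(ωC) = 291 Ω
Parallel: admittances add. Y = 1/R + 1/(jωL) + jωC
Y = (0.00313 + j0.00230) S
|Y| = 0.00389 S → |Z| = 1/|Y| = 257 Ω, ∠Z = −∠Y = -36.3°
I = V/|Z| = 35.0 mA
P = VI cos φ = 9 × 0.0350 × cos(-36.3°) = 254 mW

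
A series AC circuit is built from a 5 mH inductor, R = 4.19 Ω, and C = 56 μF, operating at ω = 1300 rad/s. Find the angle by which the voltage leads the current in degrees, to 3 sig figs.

X_L = ωL = 6.50 Ω
X_C = 1/(ωC) = 13.7 Ω
Net reactance X = X_L − X_C = -7.24 Ω
Z = 4.19 − j7.24 Ω
|Z| = √(4.19² + 7.24²) = 8.36 Ω
∠Z = arctan(-7.24/4.19) = -59.9°

-59.9°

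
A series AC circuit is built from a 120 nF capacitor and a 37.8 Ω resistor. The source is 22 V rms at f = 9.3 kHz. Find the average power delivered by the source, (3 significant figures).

841 mW

ω = 2πf = 58430 rad/s
X_C = 1/(ωC) = 143 Ω
Z = 37.8 − j143 Ω
|Z| = √(37.8² + 143²) = 148 Ω
∠Z = arctan(-143/37.8) = -75.2°
I = V/|Z| = 149 mA
P = VI cos φ = 22 × 0.149 × cos(-75.2°) = 841 mW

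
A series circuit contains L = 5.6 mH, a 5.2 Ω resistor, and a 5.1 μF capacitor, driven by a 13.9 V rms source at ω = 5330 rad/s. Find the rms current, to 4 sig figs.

X_L = ωL = 29.85 Ω
X_C = 1/(ωC) = 36.79 Ω
Net reactance X = X_L − X_C = -6.940 Ω
Z = 5.200 − j6.940 Ω
|Z| = √(5.200² + 6.940²) = 8.672 Ω
I = V/|Z| = 13.9/8.672 = 1.603 A

1.603 A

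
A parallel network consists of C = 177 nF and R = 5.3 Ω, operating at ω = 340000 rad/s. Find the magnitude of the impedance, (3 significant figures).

X_C = 1/(ωC) = 16.6 Ω
Parallel: admittances add. Y = 1/R + jωC
Y = (0.189 + j0.0602) S
|Y| = 0.198 S → |Z| = 1/|Y| = 5.05 Ω, ∠Z = −∠Y = -17.7°

5.05 Ω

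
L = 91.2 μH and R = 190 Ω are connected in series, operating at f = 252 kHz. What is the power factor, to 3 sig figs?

ω = 2πf = 1.583e+06 rad/s
X_L = ωL = 144 Ω
Z = 190 + j144 Ω
|Z| = √(190² + 144²) = 239 Ω
∠Z = arctan(144/190) = 37.2°
cos φ = cos(37.2°) = 0.796

0.796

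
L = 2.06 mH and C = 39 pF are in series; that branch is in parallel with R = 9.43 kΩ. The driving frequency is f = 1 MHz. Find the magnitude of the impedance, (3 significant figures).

ω = 2πf = 6.283e+06 rad/s
X_L = ωL = 12900 Ω
X_C = 1/(ωC) = 4080 Ω
Branch 1: Z₁ = R = 9430 Ω
Branch 2 (series LC): Z₂ = j(X_L − X_C) = j8860 Ω
Parallel: Z = Z₁Z₂/(Z₁+Z₂), |Z| = 6460 Ω, ∠Z = 46.8°

6460 Ω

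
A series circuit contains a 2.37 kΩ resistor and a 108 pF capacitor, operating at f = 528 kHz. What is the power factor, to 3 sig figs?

ω = 2πf = 3.318e+06 rad/s
X_C = 1/(ωC) = 2790 Ω
Z = 2370 − j2790 Ω
|Z| = √(2370² + 2790²) = 3660 Ω
∠Z = arctan(-2790/2370) = -49.7°
cos φ = cos(-49.7°) = 0.647

0.647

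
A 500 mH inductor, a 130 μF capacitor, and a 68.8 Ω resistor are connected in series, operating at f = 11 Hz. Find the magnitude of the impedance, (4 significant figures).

103.1 Ω

ω = 2πf = 69.12 rad/s
X_L = ωL = 34.56 Ω
X_C = 1/(ωC) = 111.3 Ω
Net reactance X = X_L − X_C = -76.74 Ω
Z = 68.80 − j76.74 Ω
|Z| = √(68.80² + 76.74²) = 103.1 Ω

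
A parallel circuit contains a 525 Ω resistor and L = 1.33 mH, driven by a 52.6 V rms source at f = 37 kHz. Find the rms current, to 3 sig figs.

ω = 2πf = 232500 rad/s
X_L = ωL = 309 Ω
Parallel: admittances add. Y = 1/R + 1/(jωL)
Y = (0.00190 − j0.00323) S
|Y| = 0.00375 S → |Z| = 1/|Y| = 266 Ω, ∠Z = −∠Y = 59.5°
I = V/|Z| = 52.6/266 = 197 mA

197 mA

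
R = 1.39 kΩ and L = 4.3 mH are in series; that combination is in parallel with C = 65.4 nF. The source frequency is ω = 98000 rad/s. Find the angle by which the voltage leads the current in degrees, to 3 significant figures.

X_L = ωL = 421 Ω
X_C = 1/(ωC) = 156 Ω
Branch 1 (R+jX_L): Z₁ = 1390 + j421 Ω, |Z₁| = 1450 Ω
Branch 2 (−jX_C): Z₂ = −j156 Ω
Parallel: Z = Z₁Z₂/(Z₁+Z₂), |Z| = 160 Ω, ∠Z = -83.9°

-83.9°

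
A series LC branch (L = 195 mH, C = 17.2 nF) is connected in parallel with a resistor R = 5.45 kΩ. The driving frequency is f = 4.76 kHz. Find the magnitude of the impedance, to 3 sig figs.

ω = 2πf = 29910 rad/s
X_L = ωL = 5830 Ω
X_C = 1/(ωC) = 1940 Ω
Branch 1: Z₁ = R = 5450 Ω
Branch 2 (series LC): Z₂ = j(X_L − X_C) = j3890 Ω
Parallel: Z = Z₁Z₂/(Z₁+Z₂), |Z| = 3170 Ω, ∠Z = 54.5°

3170 Ω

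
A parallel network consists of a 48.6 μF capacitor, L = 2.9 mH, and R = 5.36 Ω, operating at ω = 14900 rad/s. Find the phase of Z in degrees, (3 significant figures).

X_L = ωL = 43.2 Ω
X_C = 1/(ωC) = 1.38 Ω
Parallel: admittances add. Y = 1/R + 1/(jωL) + jωC
Y = (0.187 + j0.701) S
|Y| = 0.725 S → |Z| = 1/|Y| = 1.38 Ω, ∠Z = −∠Y = -75.1°

-75.1°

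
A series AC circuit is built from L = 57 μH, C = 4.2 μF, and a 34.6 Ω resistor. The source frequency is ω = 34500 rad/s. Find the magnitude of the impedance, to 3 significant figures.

35.0 Ω

X_L = ωL = 1.97 Ω
X_C = 1/(ωC) = 6.90 Ω
Net reactance X = X_L − X_C = -4.93 Ω
Z = 34.6 − j4.93 Ω
|Z| = √(34.6² + 4.93²) = 35.0 Ω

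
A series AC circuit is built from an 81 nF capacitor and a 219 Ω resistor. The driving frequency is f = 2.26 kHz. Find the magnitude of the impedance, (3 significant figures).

897 Ω

ω = 2πf = 14200 rad/s
X_C = 1/(ωC) = 869 Ω
Z = 219 − j869 Ω
|Z| = √(219² + 869²) = 897 Ω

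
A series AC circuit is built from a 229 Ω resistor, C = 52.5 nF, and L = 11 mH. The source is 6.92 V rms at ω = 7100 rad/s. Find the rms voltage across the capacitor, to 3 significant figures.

7.10 V

X_L = ωL = 78.1 Ω
X_C = 1/(ωC) = 2680 Ω
Net reactance X = X_L − X_C = -2600 Ω
Z = 229 − j2600 Ω
|Z| = √(229² + 2600²) = 2610 Ω
I = V/|Z| = 2.65 mA
V_C = I·|Z_C| = 0.00265 × 2680 = 7.10 V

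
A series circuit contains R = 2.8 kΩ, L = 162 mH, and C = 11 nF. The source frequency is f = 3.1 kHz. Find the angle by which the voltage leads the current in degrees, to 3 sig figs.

-28.4°

ω = 2πf = 19480 rad/s
X_L = ωL = 3160 Ω
X_C = 1/(ωC) = 4670 Ω
Net reactance X = X_L − X_C = -1510 Ω
Z = 2800 − j1510 Ω
|Z| = √(2800² + 1510²) = 3180 Ω
∠Z = arctan(-1510/2800) = -28.4°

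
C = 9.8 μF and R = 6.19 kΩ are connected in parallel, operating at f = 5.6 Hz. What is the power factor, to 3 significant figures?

ω = 2πf = 35.19 rad/s
X_C = 1/(ωC) = 2900 Ω
Parallel: admittances add. Y = 1/R + jωC
Y = (0.000162 + j0.000345) S
|Y| = 0.000381 S → |Z| = 1/|Y| = 2630 Ω, ∠Z = −∠Y = -64.9°
cos φ = cos(-64.9°) = 0.424

0.424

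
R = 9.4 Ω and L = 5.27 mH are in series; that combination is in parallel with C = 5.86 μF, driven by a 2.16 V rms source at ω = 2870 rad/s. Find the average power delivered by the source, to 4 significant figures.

X_L = ωL = 15.12 Ω
X_C = 1/(ωC) = 59.46 Ω
Branch 1 (R+jX_L): Z₁ = 9.400 + j15.12 Ω, |Z₁| = 17.81 Ω
Branch 2 (−jX_C): Z₂ = −j59.46 Ω
Parallel: Z = Z₁Z₂/(Z₁+Z₂), |Z| = 23.36 Ω, ∠Z = 46.17°
I = V/|Z| = 92.45 mA
P = VI cos φ = 2.16 × 0.09245 × cos(46.17°) = 138.3 mW

138.3 mW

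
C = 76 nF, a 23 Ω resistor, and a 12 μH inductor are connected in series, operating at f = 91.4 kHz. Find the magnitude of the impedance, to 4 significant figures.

ω = 2πf = 574300 rad/s
X_L = ωL = 6.891 Ω
X_C = 1/(ωC) = 22.91 Ω
Net reactance X = X_L − X_C = -16.02 Ω
Z = 23.00 − j16.02 Ω
|Z| = √(23.00² + 16.02²) = 28.03 Ω

28.03 Ω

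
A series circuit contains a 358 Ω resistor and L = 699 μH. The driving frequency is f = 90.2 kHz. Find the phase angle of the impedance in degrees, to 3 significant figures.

47.9°

ω = 2πf = 566700 rad/s
X_L = ωL = 396 Ω
Z = 358 + j396 Ω
|Z| = √(358² + 396²) = 534 Ω
∠Z = arctan(396/358) = 47.9°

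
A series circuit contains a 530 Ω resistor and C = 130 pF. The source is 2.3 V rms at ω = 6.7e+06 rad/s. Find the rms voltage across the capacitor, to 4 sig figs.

X_C = 1/(ωC) = 1148 Ω
Z = 530.0 − j1148 Ω
|Z| = √(530.0² + 1148²) = 1265 Ω
I = V/|Z| = 1.819 mA
V_C = I·|Z_C| = 0.001819 × 1148 = 2.088 V

2.088 V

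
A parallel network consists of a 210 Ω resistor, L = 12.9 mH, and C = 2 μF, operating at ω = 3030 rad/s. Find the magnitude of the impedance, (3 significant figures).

49.8 Ω

X_L = ωL = 39.1 Ω
X_C = 1/(ωC) = 165 Ω
Parallel: admittances add. Y = 1/R + 1/(jωL) + jωC
Y = (0.00476 − j0.0195) S
|Y| = 0.0201 S → |Z| = 1/|Y| = 49.8 Ω, ∠Z = −∠Y = 76.3°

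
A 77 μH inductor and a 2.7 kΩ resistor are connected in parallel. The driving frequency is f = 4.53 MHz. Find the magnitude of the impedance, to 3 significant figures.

1700 Ω

ω = 2πf = 2.846e+07 rad/s
X_L = ωL = 2190 Ω
Parallel: admittances add. Y = 1/R + 1/(jωL)
Y = (0.000370 − j0.000456) S
|Y| = 0.000588 S → |Z| = 1/|Y| = 1700 Ω, ∠Z = −∠Y = 50.9°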